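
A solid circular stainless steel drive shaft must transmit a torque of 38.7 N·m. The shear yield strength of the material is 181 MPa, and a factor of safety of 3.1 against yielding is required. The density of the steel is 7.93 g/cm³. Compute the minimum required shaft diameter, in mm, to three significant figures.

Allowable shear stress τ_allow = 181/3.1 = 58.39 MPa.
For a solid shaft τ = 16T/(πd³), so d³ = 16T/(π τ_allow) = 16×38700/(π×58.39) = 3376 mm³.
d = (3376)^(1/3) = 15.00 mm.

d = 15.0 mm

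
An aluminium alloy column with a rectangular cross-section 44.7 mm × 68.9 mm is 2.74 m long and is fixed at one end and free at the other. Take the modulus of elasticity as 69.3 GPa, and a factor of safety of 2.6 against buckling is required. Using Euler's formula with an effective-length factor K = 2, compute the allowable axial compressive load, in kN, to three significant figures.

P_allow = 4.49 kN

Buckling occurs about the weak axis: I_min = h·b³/12 = 68.9×44.7³/12 = 512800 mm⁴ (b = 44.7 mm is the smaller dimension).
Effective length L_e = KL = 2×2.74 m = 5480 mm.
Euler critical load P_cr = π²EI/L_e² = π²×69300×512800/5480² = 11680 N.
P_allow = P_cr/n = 11680/2.6 = 4492 N.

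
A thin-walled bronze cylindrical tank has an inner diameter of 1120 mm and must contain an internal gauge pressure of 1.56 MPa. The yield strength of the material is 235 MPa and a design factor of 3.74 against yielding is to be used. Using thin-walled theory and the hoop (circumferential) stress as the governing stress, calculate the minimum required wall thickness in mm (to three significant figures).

σ_allow = 235/3.74 = 62.83 MPa.
Hoop stress σ_h = pD/(2t), so t = pD/(2σ_allow) = 1.56×1120/(2×62.83) = 13.90 mm.

t = 13.9 mm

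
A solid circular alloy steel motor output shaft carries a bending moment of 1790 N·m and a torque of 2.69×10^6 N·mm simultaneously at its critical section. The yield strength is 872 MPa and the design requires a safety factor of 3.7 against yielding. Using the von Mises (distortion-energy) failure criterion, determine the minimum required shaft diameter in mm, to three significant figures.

σ_allow = σ_y/n = 872/3.7 = 235.7 MPa.
For a solid shaft σ_b = 32M/(πd³) and τ = 16T/(πd³), so the von Mises stress is σ' = (16/πd³)·√(4M²+3T²).
√(4M²+3T²) = √(4×(1.790×10^6)² + 3×(2.690×10^6)²) = 5.876×10^6 N·mm.
d³ = 16×5.876×10^6/(π×235.7) = 127000 mm³.
d = 50.26 mm.

d = 50.3 mm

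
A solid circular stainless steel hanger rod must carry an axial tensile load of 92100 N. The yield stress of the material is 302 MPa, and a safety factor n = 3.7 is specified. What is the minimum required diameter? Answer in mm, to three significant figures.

d = 37.9 mm

Allowable stress σ_allow = 302/3.7 = 81.62 MPa.
Required area A = F/σ_allow = 92100/81.62 = 1128 mm².
A = πd²/4 → d = √(4A/π) = 37.90 mm.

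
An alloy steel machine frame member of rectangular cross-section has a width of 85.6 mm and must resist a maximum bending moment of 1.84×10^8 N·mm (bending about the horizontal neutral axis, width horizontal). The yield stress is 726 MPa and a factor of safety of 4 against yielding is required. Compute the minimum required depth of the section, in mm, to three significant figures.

σ_allow = 726/4 = 181.5 MPa.
For a rectangular section σ = 6M/(bh²), so h² = 6M/(b σ_allow) = 6×1.8400×10^8/(85.6×181.5) = 71060 mm².
h = 266.6 mm.

h = 267 mm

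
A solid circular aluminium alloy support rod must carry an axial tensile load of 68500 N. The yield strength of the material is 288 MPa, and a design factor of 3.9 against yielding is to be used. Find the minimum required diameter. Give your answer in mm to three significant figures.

Allowable stress σ_allow = 288/3.9 = 73.85 MPa.
Required area A = F/σ_allow = 68500/73.85 = 927.6 mm².
A = πd²/4 → d = √(4A/π) = 34.37 mm.

d = 34.4 mm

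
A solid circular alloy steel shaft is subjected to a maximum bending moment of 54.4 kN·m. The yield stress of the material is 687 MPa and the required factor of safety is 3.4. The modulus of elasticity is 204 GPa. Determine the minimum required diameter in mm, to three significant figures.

d = 140 mm

σ_allow = 687/3.4 = 202.1 MPa.
For a solid circular section σ = 32M/(πd³), so d³ = 32M/(π σ_allow) = 32×5.4400×10^7/(π×202.1) = 2.742×10^6 mm³.
d = 140.0 mm.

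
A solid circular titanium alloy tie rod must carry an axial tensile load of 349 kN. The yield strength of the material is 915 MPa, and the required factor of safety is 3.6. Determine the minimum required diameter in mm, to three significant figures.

Allowable stress σ_allow = 915/3.6 = 254.2 MPa.
Required area A = F/σ_allow = 349000/254.2 = 1373 mm².
A = πd²/4 → d = √(4A/π) = 41.81 mm.

d = 41.8 mm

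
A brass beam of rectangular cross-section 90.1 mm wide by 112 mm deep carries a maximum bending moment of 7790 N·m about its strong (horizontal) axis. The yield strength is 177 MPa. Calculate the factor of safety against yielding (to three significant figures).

n = 4.28

Section modulus S = bh²/6 = 90.1×112²/6 = 188400 mm³.
σ = M/S = 7790000/188400 = 41.35 MPa.
n = 177/41.35 = 4.280.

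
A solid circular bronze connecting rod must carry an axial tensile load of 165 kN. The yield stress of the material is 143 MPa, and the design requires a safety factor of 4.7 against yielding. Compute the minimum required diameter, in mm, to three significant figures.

Allowable stress σ_allow = 143/4.7 = 30.43 MPa.
Required area A = F/σ_allow = 165000/30.43 = 5423 mm².
A = πd²/4 → d = √(4A/π) = 83.10 mm.

d = 83.1 mm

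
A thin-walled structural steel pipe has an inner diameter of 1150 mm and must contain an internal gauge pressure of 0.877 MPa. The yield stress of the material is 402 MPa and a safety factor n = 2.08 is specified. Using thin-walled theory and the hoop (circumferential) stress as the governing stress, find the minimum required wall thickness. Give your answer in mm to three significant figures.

t = 2.61 mm

σ_allow = 402/2.08 = 193.3 MPa.
Hoop stress σ_h = pD/(2t), so t = pD/(2σ_allow) = 0.877×1150/(2×193.3) = 2.609 mm.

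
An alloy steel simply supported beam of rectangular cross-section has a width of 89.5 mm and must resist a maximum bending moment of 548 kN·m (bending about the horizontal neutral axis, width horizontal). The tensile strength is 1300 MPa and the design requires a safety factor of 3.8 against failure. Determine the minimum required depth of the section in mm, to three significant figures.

h = 328 mm

σ_allow = 1300/3.8 = 342.1 MPa.
For a rectangular section σ = 6M/(bh²), so h² = 6M/(b σ_allow) = 6×5.4800×10^8/(89.5×342.1) = 107400 mm².
h = 327.7 mm.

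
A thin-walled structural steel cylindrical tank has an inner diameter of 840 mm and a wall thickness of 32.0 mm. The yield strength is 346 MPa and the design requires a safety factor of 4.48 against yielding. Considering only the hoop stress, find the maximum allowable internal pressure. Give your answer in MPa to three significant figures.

σ_allow = 346/4.48 = 77.23 MPa.
σ_h = pD/(2t) → p_allow = 2σ_allow t/D = 2×77.23×32.0/840 = 5.884 MPa.

p_allow = 5.88 MPa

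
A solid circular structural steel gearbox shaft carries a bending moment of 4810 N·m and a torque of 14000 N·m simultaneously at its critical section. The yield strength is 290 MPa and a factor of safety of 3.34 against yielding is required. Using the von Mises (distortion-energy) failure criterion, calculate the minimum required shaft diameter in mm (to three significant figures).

σ_allow = σ_y/n = 290/3.34 = 86.83 MPa.
For a solid shaft σ_b = 32M/(πd³) and τ = 16T/(πd³), so the von Mises stress is σ' = (16/πd³)·√(4M²+3T²).
√(4M²+3T²) = √(4×(4.810×10^6)² + 3×(1.400×10^7)²) = 2.609×10^7 N·mm.
d³ = 16×2.609×10^7/(π×86.83) = 1.530×10^6 mm³.
d = 115.2 mm.

d = 115 mm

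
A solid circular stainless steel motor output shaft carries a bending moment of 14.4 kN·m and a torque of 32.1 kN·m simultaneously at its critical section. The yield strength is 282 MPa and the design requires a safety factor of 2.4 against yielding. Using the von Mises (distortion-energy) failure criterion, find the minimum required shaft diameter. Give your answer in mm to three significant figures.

d = 139 mm

σ_allow = σ_y/n = 282/2.4 = 117.5 MPa.
For a solid shaft σ_b = 32M/(πd³) and τ = 16T/(πd³), so the von Mises stress is σ' = (16/πd³)·√(4M²+3T²).
√(4M²+3T²) = √(4×(1.440×10^7)² + 3×(3.210×10^7)²) = 6.262×10^7 N·mm.
d³ = 16×6.262×10^7/(π×117.5) = 2.714×10^6 mm³.
d = 139.5 mm.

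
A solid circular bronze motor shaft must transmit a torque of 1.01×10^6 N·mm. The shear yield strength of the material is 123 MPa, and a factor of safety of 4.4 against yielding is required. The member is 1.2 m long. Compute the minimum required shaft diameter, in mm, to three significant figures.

Allowable shear stress τ_allow = 123/4.4 = 27.95 MPa.
For a solid shaft τ = 16T/(πd³), so d³ = 16T/(π τ_allow) = 16×1010000/(π×27.95) = 184000 mm³.
d = (184000)^(1/3) = 56.88 mm.

d = 56.9 mm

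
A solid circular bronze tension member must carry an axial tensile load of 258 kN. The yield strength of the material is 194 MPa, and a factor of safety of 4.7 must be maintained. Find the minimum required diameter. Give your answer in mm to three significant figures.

d = 89.2 mm

Allowable stress σ_allow = 194/4.7 = 41.28 MPa.
Required area A = F/σ_allow = 258000/41.28 = 6251 mm².
A = πd²/4 → d = √(4A/π) = 89.21 mm.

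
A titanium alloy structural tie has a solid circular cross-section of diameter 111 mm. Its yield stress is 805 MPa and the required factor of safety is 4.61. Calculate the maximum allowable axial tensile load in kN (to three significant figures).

σ_allow = 805/4.61 = 174.6 MPa.
A = πd²/4 = π×111²/4 = 9677 mm².
F_allow = σ_allow × A = 174.6×9677 = 1.690×10^6 N.

F_allow = 1690 kN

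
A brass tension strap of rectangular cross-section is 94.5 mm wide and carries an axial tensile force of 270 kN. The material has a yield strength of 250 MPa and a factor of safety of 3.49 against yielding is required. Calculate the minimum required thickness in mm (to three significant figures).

t = 39.9 mm

σ_allow = 250/3.49 = 71.63 MPa.
Required area A = F/σ_allow = 270000/71.63 = 3769 mm².
t = A/w = 3769/94.5 = 39.89 mm.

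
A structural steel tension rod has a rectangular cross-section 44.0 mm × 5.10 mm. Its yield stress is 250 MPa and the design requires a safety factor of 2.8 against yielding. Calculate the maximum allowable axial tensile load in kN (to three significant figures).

σ_allow = 250/2.8 = 89.29 MPa.
A = 44.0×5.10 = 224.4 mm².
F_allow = σ_allow × A = 89.29×224.4 = 20040 N.

F_allow = 20.0 kN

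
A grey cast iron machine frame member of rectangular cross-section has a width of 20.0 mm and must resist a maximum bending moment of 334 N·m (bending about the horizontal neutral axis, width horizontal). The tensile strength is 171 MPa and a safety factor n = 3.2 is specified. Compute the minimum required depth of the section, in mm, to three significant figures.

h = 43.3 mm

σ_allow = 171/3.2 = 53.44 MPa.
For a rectangular section σ = 6M/(bh²), so h² = 6M/(b σ_allow) = 6×334000/(20.0×53.44) = 1875 mm².
h = 43.30 mm.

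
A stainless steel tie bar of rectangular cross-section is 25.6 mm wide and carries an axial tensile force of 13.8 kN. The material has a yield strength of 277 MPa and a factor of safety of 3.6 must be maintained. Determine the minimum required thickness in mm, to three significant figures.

σ_allow = 277/3.6 = 76.94 MPa.
Required area A = F/σ_allow = 13800/76.94 = 179.4 mm².
t = A/w = 179.4/25.6 = 7.006 mm.

t = 7.01 mm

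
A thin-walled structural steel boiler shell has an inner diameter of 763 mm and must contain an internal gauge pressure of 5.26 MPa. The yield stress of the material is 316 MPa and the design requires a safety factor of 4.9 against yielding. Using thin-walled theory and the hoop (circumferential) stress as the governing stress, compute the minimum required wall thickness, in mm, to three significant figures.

σ_allow = 316/4.9 = 64.49 MPa.
Hoop stress σ_h = pD/(2t), so t = pD/(2σ_allow) = 5.26×763/(2×64.49) = 31.12 mm.

t = 31.1 mm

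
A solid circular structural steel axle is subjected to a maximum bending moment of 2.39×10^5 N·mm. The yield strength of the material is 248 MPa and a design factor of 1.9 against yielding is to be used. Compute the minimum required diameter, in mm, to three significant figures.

σ_allow = 248/1.9 = 130.5 MPa.
For a solid circular section σ = 32M/(πd³), so d³ = 32M/(π σ_allow) = 32×239000/(π×130.5) = 18650 mm³.
d = 26.52 mm.

d = 26.5 mm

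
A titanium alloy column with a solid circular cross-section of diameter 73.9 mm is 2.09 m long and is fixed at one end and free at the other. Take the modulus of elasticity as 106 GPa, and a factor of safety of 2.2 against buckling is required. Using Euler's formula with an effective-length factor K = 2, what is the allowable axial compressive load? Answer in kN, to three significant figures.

P_allow = 39.8 kN

I = πd⁴/64 = π×73.9⁴/64 = 1.464×10^6 mm⁴.
Effective length L_e = KL = 2×2.09 m = 4180 mm.
Euler critical load P_cr = π²EI/L_e² = π²×106000×1.464×10^6/4180² = 87660 N.
P_allow = P_cr/n = 87660/2.2 = 39850 N.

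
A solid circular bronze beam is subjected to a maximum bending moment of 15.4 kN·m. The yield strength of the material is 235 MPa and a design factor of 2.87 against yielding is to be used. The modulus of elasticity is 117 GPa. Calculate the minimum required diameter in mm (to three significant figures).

σ_allow = 235/2.87 = 81.88 MPa.
For a solid circular section σ = 32M/(πd³), so d³ = 32M/(π σ_allow) = 32×1.5400×10^7/(π×81.88) = 1.916×10^6 mm³.
d = 124.2 mm.

d = 124 mm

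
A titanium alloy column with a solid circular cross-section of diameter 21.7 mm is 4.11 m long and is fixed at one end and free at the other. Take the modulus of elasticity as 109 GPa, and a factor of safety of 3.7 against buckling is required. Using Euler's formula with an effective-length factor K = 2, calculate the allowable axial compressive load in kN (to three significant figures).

I = πd⁴/64 = π×21.7⁴/64 = 10880 mm⁴.
Effective length L_e = KL = 2×4.11 m = 8220 mm.
Euler critical load P_cr = π²EI/L_e² = π²×109000×10880/8220² = 173.3 N.
P_allow = P_cr/n = 173.3/3.7 = 46.84 N.

P_allow = 0.0468 kN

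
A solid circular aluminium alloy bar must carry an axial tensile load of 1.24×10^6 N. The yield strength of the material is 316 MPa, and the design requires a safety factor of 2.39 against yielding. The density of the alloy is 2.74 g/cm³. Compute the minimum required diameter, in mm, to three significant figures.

Allowable stress σ_allow = 316/2.39 = 132.2 MPa.
Required area A = F/σ_allow = 1240000/132.2 = 9378 mm².
A = πd²/4 → d = √(4A/π) = 109.3 mm.

d = 109 mm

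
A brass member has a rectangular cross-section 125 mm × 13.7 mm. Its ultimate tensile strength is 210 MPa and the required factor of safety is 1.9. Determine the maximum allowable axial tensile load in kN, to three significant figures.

σ_allow = 210/1.9 = 110.5 MPa.
A = 125×13.7 = 1712 mm².
F_allow = σ_allow × A = 110.5×1712 = 189300 N.

F_allow = 189 kN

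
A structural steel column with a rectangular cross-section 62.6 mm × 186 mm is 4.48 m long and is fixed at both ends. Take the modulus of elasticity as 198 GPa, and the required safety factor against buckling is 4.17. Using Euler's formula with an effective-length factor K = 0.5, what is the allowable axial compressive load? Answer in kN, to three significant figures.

P_allow = 355 kN

Buckling occurs about the weak axis: I_min = h·b³/12 = 186×62.6³/12 = 3.802×10^6 mm⁴ (b = 62.6 mm is the smaller dimension).
Effective length L_e = KL = 0.5×4.48 m = 2240 mm.
Euler critical load P_cr = π²EI/L_e² = π²×198000×3.802×10^6/2240² = 1.481×10^6 N.
P_allow = P_cr/n = 1.481×10^6/4.17 = 355100 N.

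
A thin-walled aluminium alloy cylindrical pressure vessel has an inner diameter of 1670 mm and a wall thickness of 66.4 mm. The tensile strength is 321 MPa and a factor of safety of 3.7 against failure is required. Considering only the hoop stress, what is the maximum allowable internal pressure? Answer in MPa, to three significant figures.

σ_allow = 321/3.7 = 86.76 MPa.
σ_h = pD/(2t) → p_allow = 2σ_allow t/D = 2×86.76×66.4/1670 = 6.899 MPa.

p_allow = 6.90 MPa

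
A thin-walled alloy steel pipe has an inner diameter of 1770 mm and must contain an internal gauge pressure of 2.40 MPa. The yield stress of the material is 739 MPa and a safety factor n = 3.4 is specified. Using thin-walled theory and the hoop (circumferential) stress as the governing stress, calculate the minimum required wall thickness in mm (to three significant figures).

t = 9.77 mm

σ_allow = 739/3.4 = 217.4 MPa.
Hoop stress σ_h = pD/(2t), so t = pD/(2σ_allow) = 2.40×1770/(2×217.4) = 9.772 mm.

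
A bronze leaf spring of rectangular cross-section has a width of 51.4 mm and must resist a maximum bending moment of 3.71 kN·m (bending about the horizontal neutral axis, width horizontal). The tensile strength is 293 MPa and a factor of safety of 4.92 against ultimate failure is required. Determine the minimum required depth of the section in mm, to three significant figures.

σ_allow = 293/4.92 = 59.55 MPa.
For a rectangular section σ = 6M/(bh²), so h² = 6M/(b σ_allow) = 6×3710000/(51.4×59.55) = 7272 mm².
h = 85.28 mm.

h = 85.3 mm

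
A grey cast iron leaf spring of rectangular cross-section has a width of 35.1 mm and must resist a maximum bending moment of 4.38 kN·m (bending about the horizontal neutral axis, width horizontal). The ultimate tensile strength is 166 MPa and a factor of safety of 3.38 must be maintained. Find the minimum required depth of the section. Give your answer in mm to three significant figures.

h = 123 mm

σ_allow = 166/3.38 = 49.11 MPa.
For a rectangular section σ = 6M/(bh²), so h² = 6M/(b σ_allow) = 6×4380000/(35.1×49.11) = 15240 mm².
h = 123.5 mm.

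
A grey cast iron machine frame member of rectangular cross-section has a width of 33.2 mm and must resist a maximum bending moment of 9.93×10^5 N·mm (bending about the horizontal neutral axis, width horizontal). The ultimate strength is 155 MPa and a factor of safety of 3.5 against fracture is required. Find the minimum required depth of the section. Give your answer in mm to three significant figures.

h = 63.7 mm

σ_allow = 155/3.5 = 44.29 MPa.
For a rectangular section σ = 6M/(bh²), so h² = 6M/(b σ_allow) = 6×993000/(33.2×44.29) = 4052 mm².
h = 63.66 mm.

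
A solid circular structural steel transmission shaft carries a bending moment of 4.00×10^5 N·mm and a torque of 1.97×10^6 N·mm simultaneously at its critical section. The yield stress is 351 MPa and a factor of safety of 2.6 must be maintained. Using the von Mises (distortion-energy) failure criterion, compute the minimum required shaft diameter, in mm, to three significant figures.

d = 50.9 mm

σ_allow = σ_y/n = 351/2.6 = 135.0 MPa.
For a solid shaft σ_b = 32M/(πd³) and τ = 16T/(πd³), so the von Mises stress is σ' = (16/πd³)·√(4M²+3T²).
√(4M²+3T²) = √(4×(400000)² + 3×(1.970×10^6)²) = 3.505×10^6 N·mm.
d³ = 16×3.505×10^6/(π×135.0) = 132200 mm³.
d = 50.94 mm.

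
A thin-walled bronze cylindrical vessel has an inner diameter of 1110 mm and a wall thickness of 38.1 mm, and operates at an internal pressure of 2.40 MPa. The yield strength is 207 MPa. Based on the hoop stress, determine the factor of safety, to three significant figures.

n = 5.92

σ_h = pD/(2t) = 2.40×1110/(2×38.1) = 34.96 MPa.
n = 207/34.96 = 5.921.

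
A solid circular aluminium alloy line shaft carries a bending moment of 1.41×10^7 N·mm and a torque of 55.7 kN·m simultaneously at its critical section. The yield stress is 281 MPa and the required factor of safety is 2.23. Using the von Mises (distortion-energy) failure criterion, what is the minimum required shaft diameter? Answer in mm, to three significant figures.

d = 160 mm

σ_allow = σ_y/n = 281/2.23 = 126.0 MPa.
For a solid shaft σ_b = 32M/(πd³) and τ = 16T/(πd³), so the von Mises stress is σ' = (16/πd³)·√(4M²+3T²).
√(4M²+3T²) = √(4×(1.410×10^7)² + 3×(5.570×10^7)²) = 1.005×10^8 N·mm.
d³ = 16×1.005×10^8/(π×126.0) = 4.062×10^6 mm³.
d = 159.6 mm.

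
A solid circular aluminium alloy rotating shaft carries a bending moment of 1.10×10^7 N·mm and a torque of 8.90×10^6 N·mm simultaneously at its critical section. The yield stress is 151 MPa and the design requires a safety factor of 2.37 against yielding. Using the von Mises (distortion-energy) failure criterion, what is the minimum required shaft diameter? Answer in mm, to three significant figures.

σ_allow = σ_y/n = 151/2.37 = 63.71 MPa.
For a solid shaft σ_b = 32M/(πd³) and τ = 16T/(πd³), so the von Mises stress is σ' = (16/πd³)·√(4M²+3T²).
√(4M²+3T²) = √(4×(1.100×10^7)² + 3×(8.900×10^6)²) = 2.686×10^7 N·mm.
d³ = 16×2.686×10^7/(π×63.71) = 2.147×10^6 mm³.
d = 129.0 mm.

d = 129 mm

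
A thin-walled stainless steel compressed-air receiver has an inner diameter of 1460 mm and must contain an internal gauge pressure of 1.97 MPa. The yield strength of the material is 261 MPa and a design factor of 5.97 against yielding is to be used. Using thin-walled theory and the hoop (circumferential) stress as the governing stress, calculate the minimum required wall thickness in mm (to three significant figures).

σ_allow = 261/5.97 = 43.72 MPa.
Hoop stress σ_h = pD/(2t), so t = pD/(2σ_allow) = 1.97×1460/(2×43.72) = 32.89 mm.

t = 32.9 mm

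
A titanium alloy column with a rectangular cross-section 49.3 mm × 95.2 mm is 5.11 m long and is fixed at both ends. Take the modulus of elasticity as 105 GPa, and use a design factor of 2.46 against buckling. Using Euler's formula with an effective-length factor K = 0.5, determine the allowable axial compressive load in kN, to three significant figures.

Buckling occurs about the weak axis: I_min = h·b³/12 = 95.2×49.3³/12 = 950600 mm⁴ (b = 49.3 mm is the smaller dimension).
Effective length L_e = KL = 0.5×5.11 m = 2555 mm.
Euler critical load P_cr = π²EI/L_e² = π²×105000×950600/2555² = 150900 N.
P_allow = P_cr/n = 150900/2.46 = 61340 N.

P_allow = 61.3 kN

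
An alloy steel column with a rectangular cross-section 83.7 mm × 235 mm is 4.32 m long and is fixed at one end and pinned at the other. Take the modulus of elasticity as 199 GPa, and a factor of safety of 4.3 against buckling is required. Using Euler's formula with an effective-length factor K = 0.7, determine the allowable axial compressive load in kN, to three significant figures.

P_allow = 574 kN

Buckling occurs about the weak axis: I_min = h·b³/12 = 235×83.7³/12 = 1.148×10^7 mm⁴ (b = 83.7 mm is the smaller dimension).
Effective length L_e = KL = 0.7×4.32 m = 3024 mm.
Euler critical load P_cr = π²EI/L_e² = π²×199000×1.148×10^7/3024² = 2.466×10^6 N.
P_allow = P_cr/n = 2.466×10^6/4.3 = 573600 N.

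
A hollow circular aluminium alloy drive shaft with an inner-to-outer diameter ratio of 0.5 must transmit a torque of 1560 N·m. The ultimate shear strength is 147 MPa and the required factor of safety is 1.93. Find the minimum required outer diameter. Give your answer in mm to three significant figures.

τ_allow = 147/1.93 = 76.17 MPa.
For a hollow shaft τ = 16T/[πd_o³(1−k⁴)] with k = 0.5, so 1−k⁴ = 0.9375.
d_o³ = 16T/[π τ_allow (1−k⁴)] = 16×1560000/(π×76.17×0.9375) = 111300 mm³.
d_o = 48.10 mm.

d_o = 48.1 mm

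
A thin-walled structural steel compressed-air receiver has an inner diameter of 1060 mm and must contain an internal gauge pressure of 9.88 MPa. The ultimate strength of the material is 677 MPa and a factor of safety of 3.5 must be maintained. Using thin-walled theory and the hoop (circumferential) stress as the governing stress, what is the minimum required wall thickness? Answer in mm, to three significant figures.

σ_allow = 677/3.5 = 193.4 MPa.
Hoop stress σ_h = pD/(2t), so t = pD/(2σ_allow) = 9.88×1060/(2×193.4) = 27.07 mm.

t = 27.1 mm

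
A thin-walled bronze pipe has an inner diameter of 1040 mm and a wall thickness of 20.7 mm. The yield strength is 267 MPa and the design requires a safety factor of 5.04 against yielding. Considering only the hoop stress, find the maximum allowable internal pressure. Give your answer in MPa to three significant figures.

σ_allow = 267/5.04 = 52.98 MPa.
σ_h = pD/(2t) → p_allow = 2σ_allow t/D = 2×52.98×20.7/1040 = 2.109 MPa.

p_allow = 2.11 MPa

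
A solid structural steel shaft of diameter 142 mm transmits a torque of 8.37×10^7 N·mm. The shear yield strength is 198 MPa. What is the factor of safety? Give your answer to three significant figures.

n = 1.33

τ = 16T/(πd³) = 16×8.3700×10^7/(π×142³) = 148.9 MPa.
n = τ_limit/τ = 198/148.9 = 1.330.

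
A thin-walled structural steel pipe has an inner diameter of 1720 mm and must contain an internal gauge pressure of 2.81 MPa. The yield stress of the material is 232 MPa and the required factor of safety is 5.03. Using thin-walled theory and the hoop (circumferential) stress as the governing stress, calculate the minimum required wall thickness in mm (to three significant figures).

σ_allow = 232/5.03 = 46.12 MPa.
Hoop stress σ_h = pD/(2t), so t = pD/(2σ_allow) = 2.81×1720/(2×46.12) = 52.39 mm.

t = 52.4 mm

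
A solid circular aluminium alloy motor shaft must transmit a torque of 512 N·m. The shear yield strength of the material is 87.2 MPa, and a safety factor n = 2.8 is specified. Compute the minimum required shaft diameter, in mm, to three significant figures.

Allowable shear stress τ_allow = 87.2/2.8 = 31.14 MPa.
For a solid shaft τ = 16T/(πd³), so d³ = 16T/(π τ_allow) = 16×512000/(π×31.14) = 83730 mm³.
d = (83730)^(1/3) = 43.75 mm.

d = 43.7 mm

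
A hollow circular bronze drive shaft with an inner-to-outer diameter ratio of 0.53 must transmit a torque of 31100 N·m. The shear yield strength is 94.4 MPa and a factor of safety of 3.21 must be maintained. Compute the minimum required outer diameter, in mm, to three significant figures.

τ_allow = 94.4/3.21 = 29.41 MPa.
For a hollow shaft τ = 16T/[πd_o³(1−k⁴)] with k = 0.53, so 1−k⁴ = 0.9211.
d_o³ = 16T/[π τ_allow (1−k⁴)] = 16×3.1100×10^7/(π×29.41×0.9211) = 5.847×10^6 mm³.
d_o = 180.2 mm.

d_o = 180 mm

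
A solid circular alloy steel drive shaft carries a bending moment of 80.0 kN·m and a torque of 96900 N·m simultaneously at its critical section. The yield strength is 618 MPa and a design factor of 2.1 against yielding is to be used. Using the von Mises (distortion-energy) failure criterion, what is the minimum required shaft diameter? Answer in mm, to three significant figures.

σ_allow = σ_y/n = 618/2.1 = 294.3 MPa.
For a solid shaft σ_b = 32M/(πd³) and τ = 16T/(πd³), so the von Mises stress is σ' = (16/πd³)·√(4M²+3T²).
√(4M²+3T²) = √(4×(8.000×10^7)² + 3×(9.690×10^7)²) = 2.319×10^8 N·mm.
d³ = 16×2.319×10^8/(π×294.3) = 4.013×10^6 mm³.
d = 158.9 mm.

d = 159 mm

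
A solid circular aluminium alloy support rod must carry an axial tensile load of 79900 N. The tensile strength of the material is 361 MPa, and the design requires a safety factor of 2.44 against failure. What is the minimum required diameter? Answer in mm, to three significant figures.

d = 26.2 mm

Allowable stress σ_allow = 361/2.44 = 148.0 MPa.
Required area A = F/σ_allow = 79900/148.0 = 540.0 mm².
A = πd²/4 → d = √(4A/π) = 26.22 mm.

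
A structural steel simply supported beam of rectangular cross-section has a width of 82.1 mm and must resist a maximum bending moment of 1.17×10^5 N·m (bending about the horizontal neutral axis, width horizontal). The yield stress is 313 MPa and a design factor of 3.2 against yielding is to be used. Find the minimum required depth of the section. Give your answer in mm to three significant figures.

h = 296 mm

σ_allow = 313/3.2 = 97.81 MPa.
For a rectangular section σ = 6M/(bh²), so h² = 6M/(b σ_allow) = 6×1.1700×10^8/(82.1×97.81) = 87420 mm².
h = 295.7 mm.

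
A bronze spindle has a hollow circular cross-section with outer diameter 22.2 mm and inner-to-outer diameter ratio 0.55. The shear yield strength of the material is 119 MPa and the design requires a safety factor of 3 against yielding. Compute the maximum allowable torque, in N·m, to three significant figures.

τ_allow = 119/3 = 39.67 MPa.
For a hollow shaft T_allow = τ_allow·πd_o³(1−k⁴)/16 with 1−k⁴ = 0.9085, so πd_o³(1−k⁴)/16 = 1952 mm³.
T_allow = 39.67×1952 = 77420 N·mm = 77.42 N·m.

T_allow = 77.4 N·m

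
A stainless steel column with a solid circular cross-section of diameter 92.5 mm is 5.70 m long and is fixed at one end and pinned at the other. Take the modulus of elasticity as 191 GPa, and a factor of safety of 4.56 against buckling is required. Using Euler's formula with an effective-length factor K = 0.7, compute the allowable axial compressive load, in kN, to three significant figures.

I = πd⁴/64 = π×92.5⁴/64 = 3.594×10^6 mm⁴.
Effective length L_e = KL = 0.7×5.70 m = 3990 mm.
Euler critical load P_cr = π²EI/L_e² = π²×191000×3.594×10^6/3990² = 425500 N.
P_allow = P_cr/n = 425500/4.56 = 93320 N.

P_allow = 93.3 kN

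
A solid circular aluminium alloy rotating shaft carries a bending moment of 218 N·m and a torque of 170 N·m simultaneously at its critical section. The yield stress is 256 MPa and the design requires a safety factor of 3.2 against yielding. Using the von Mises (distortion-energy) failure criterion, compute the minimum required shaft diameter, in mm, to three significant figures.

d = 32.2 mm

σ_allow = σ_y/n = 256/3.2 = 80.00 MPa.
For a solid shaft σ_b = 32M/(πd³) and τ = 16T/(πd³), so the von Mises stress is σ' = (16/πd³)·√(4M²+3T²).
√(4M²+3T²) = √(4×(218000)² + 3×(170000)²) = 526100 N·mm.
d³ = 16×526100/(π×80.00) = 33490 mm³.
d = 32.23 mm.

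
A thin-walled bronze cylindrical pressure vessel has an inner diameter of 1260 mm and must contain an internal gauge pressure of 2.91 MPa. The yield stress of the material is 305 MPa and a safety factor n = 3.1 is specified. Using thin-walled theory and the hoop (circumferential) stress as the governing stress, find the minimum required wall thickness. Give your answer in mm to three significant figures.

σ_allow = 305/3.1 = 98.39 MPa.
Hoop stress σ_h = pD/(2t), so t = pD/(2σ_allow) = 2.91×1260/(2×98.39) = 18.63 mm.

t = 18.6 mm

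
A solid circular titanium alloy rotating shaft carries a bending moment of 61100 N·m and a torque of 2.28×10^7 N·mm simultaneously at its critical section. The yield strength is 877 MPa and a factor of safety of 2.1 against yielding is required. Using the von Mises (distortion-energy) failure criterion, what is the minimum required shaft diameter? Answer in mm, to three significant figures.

d = 116 mm

σ_allow = σ_y/n = 877/2.1 = 417.6 MPa.
For a solid shaft σ_b = 32M/(πd³) and τ = 16T/(πd³), so the von Mises stress is σ' = (16/πd³)·√(4M²+3T²).
√(4M²+3T²) = √(4×(6.110×10^7)² + 3×(2.280×10^7)²) = 1.284×10^8 N·mm.
d³ = 16×1.284×10^8/(π×417.6) = 1.566×10^6 mm³.
d = 116.1 mm.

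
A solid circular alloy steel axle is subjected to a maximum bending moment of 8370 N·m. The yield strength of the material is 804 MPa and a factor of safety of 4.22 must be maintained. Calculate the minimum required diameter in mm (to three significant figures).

d = 76.5 mm

σ_allow = 804/4.22 = 190.5 MPa.
For a solid circular section σ = 32M/(πd³), so d³ = 32M/(π σ_allow) = 32×8370000/(π×190.5) = 447500 mm³.
d = 76.49 mm.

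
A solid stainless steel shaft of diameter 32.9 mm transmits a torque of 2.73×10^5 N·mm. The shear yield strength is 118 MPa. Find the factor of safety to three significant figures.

τ = 16T/(πd³) = 16×273000/(π×32.9³) = 39.04 MPa.
n = τ_limit/τ = 118/39.04 = 3.022.

n = 3.02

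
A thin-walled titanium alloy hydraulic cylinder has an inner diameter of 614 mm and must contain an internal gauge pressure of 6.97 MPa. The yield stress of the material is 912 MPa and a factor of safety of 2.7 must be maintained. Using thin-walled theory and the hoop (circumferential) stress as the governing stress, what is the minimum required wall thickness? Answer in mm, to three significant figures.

σ_allow = 912/2.7 = 337.8 MPa.
Hoop stress σ_h = pD/(2t), so t = pD/(2σ_allow) = 6.97×614/(2×337.8) = 6.335 mm.

t = 6.33 mm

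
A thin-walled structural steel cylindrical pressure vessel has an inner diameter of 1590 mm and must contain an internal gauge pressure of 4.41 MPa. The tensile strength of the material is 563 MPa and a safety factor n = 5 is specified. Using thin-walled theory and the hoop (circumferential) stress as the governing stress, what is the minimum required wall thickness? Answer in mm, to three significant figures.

t = 31.1 mm

σ_allow = 563/5 = 112.6 MPa.
Hoop stress σ_h = pD/(2t), so t = pD/(2σ_allow) = 4.41×1590/(2×112.6) = 31.14 mm.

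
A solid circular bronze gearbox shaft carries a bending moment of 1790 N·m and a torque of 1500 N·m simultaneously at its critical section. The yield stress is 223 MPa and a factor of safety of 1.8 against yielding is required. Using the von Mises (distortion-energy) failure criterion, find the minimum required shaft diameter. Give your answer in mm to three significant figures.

σ_allow = σ_y/n = 223/1.8 = 123.9 MPa.
For a solid shaft σ_b = 32M/(πd³) and τ = 16T/(πd³), so the von Mises stress is σ' = (16/πd³)·√(4M²+3T²).
√(4M²+3T²) = √(4×(1.790×10^6)² + 3×(1.500×10^6)²) = 4.423×10^6 N·mm.
d³ = 16×4.423×10^6/(π×123.9) = 181800 mm³.
d = 56.65 mm.

d = 56.7 mm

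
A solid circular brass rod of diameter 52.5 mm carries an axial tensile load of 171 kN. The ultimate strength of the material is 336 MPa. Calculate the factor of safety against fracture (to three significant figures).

n = 4.25

A = πd²/4 = 2165 mm².
σ = F/A = 171000/2165 = 78.99 MPa.
n = 336/78.99 = 4.254.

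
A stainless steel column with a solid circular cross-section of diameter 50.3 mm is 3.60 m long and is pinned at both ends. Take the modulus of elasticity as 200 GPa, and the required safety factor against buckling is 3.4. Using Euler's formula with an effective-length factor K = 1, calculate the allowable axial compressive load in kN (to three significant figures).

I = πd⁴/64 = π×50.3⁴/64 = 314200 mm⁴.
Effective length L_e = KL = 1×3.60 m = 3600 mm.
Euler critical load P_cr = π²EI/L_e² = π²×200000×314200/3600² = 47860 N.
P_allow = P_cr/n = 47860/3.4 = 14080 N.

P_allow = 14.1 kN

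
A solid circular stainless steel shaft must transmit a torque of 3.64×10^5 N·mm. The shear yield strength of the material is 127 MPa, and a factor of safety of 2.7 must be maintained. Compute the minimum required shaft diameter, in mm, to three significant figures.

Allowable shear stress τ_allow = 127/2.7 = 47.04 MPa.
For a solid shaft τ = 16T/(πd³), so d³ = 16T/(π τ_allow) = 16×364000/(π×47.04) = 39410 mm³.
d = (39410)^(1/3) = 34.03 mm.

d = 34.0 mm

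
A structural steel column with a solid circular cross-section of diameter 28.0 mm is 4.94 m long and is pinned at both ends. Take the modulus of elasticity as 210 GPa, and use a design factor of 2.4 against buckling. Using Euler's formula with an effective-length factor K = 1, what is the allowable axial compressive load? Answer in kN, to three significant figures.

I = πd⁴/64 = π×28.0⁴/64 = 30170 mm⁴.
Effective length L_e = KL = 1×4.94 m = 4940 mm.
Euler critical load P_cr = π²EI/L_e² = π²×210000×30170/4940² = 2563 N.
P_allow = P_cr/n = 2563/2.4 = 1068 N.

P_allow = 1.07 kN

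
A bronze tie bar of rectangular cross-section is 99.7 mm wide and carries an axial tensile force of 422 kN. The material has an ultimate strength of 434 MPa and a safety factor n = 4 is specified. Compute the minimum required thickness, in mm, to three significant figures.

σ_allow = 434/4 = 108.5 MPa.
Required area A = F/σ_allow = 422000/108.5 = 3889 mm².
t = A/w = 3889/99.7 = 39.01 mm.

t = 39.0 mm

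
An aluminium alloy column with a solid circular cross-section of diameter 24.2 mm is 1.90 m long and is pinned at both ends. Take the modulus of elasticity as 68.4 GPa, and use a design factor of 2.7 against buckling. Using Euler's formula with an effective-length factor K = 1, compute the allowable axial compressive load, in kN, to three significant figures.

I = πd⁴/64 = π×24.2⁴/64 = 16840 mm⁴.
Effective length L_e = KL = 1×1.90 m = 1900 mm.
Euler critical load P_cr = π²EI/L_e² = π²×68400×16840/1900² = 3148 N.
P_allow = P_cr/n = 3148/2.7 = 1166 N.

P_allow = 1.17 kN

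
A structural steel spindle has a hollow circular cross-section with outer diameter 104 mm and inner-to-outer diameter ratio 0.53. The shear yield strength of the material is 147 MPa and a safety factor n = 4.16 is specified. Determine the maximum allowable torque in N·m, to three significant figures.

T_allow = 7190 N·m

τ_allow = 147/4.16 = 35.34 MPa.
For a hollow shaft T_allow = τ_allow·πd_o³(1−k⁴)/16 with 1−k⁴ = 0.9211, so πd_o³(1−k⁴)/16 = 203400 mm³.
T_allow = 35.34×203400 = 7.189×10^6 N·mm = 7189 N·m.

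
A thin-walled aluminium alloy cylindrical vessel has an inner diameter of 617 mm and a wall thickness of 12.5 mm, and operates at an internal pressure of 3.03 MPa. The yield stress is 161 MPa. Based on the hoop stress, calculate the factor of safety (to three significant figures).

n = 2.15

σ_h = pD/(2t) = 3.03×617/(2×12.5) = 74.78 MPa.
n = 161/74.78 = 2.153.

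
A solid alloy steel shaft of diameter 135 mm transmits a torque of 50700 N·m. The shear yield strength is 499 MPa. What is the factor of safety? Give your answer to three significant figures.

n = 4.75

τ = 16T/(πd³) = 16×5.0700×10^7/(π×135³) = 104.9 MPa.
n = τ_limit/τ = 499/104.9 = 4.755.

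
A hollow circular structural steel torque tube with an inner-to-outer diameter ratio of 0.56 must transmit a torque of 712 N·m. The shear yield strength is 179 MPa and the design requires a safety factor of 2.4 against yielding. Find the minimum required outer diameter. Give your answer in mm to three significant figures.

d_o = 37.8 mm

τ_allow = 179/2.4 = 74.58 MPa.
For a hollow shaft τ = 16T/[πd_o³(1−k⁴)] with k = 0.56, so 1−k⁴ = 0.9017.
d_o³ = 16T/[π τ_allow (1−k⁴)] = 16×712000/(π×74.58×0.9017) = 53920 mm³.
d_o = 37.78 mm.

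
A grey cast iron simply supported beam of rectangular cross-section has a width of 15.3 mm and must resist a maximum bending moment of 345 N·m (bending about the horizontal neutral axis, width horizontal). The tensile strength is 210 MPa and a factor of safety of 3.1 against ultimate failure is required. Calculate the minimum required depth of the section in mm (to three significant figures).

σ_allow = 210/3.1 = 67.74 MPa.
For a rectangular section σ = 6M/(bh²), so h² = 6M/(b σ_allow) = 6×345000/(15.3×67.74) = 1997 mm².
h = 44.69 mm.

h = 44.7 mm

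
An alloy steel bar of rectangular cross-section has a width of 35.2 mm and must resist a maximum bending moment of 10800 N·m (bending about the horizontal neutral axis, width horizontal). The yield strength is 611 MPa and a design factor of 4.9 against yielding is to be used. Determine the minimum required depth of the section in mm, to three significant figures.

σ_allow = 611/4.9 = 124.7 MPa.
For a rectangular section σ = 6M/(bh²), so h² = 6M/(b σ_allow) = 6×1.0800×10^7/(35.2×124.7) = 14760 mm².
h = 121.5 mm.

h = 122 mm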